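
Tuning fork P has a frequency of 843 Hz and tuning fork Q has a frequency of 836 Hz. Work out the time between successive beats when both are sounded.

0.143 s

f_beat = |843 − 836| = 7 Hz.
Beat period T = 1 / f_beat = 1 / 7 s.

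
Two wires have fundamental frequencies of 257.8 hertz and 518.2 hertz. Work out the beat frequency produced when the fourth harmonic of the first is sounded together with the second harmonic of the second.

5.2 Hz

Fourth harmonic of the first: 4·257.8 = 1031.2 Hz.
Second harmonic of the second: 2·518.2 = 1036.4 Hz.
f_beat = |1031.2 − 1036.4| = 5.2 Hz.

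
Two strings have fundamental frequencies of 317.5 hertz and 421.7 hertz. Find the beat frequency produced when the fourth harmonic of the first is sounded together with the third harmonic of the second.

Fourth harmonic of the first: 4·317.5 = 1270.0 Hz.
Third harmonic of the second: 3·421.7 = 1265.1 Hz.
f_beat = |1270.0 − 1265.1| = 4.9 Hz.

4.9 Hz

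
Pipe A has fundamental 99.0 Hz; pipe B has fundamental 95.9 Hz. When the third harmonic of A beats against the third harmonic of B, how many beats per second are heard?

9.3 Hz

Third harmonic of the first: 3·99.0 = 297.0 Hz.
Third harmonic of the second: 3·95.9 = 287.7 Hz.
f_beat = |297.0 − 287.7| = 9.3 Hz.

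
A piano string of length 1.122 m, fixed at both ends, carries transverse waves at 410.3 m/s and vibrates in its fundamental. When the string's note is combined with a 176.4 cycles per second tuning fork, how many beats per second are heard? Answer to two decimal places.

6.44 Hz

For a string fixed at both ends, f_n = n·v/(2L) = 1·410.3/(2·1.122) = 182.8431 Hz.
f_beat = |182.8431 − 176.4| = 6.44 Hz.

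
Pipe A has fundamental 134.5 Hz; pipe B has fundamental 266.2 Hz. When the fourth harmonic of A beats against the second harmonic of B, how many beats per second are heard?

5.6 Hz

Fourth harmonic of the first: 4·134.5 = 538.0 Hz.
Second harmonic of the second: 2·266.2 = 532.4 Hz.
f_beat = |538.0 − 532.4| = 5.6 Hz.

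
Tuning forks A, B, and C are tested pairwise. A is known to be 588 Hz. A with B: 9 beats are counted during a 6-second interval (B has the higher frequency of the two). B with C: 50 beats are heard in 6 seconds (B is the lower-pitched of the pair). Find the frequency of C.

A–B: Beat frequency = 9/6 = 1.5 Hz.
B is above A, so f_B = 588 + 1.5 = 589.5 Hz.
B–C: Beat frequency = 50/6 = 8.3333 Hz.
C is above B, so f_C = 589.5 + 8.3333 = 597.8333 Hz.

597.8333 Hz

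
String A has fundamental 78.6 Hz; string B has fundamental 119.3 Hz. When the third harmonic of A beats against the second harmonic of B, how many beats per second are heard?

Third harmonic of the first: 3·78.6 = 235.8 Hz.
Second harmonic of the second: 2·119.3 = 238.6 Hz.
f_beat = |235.8 − 238.6| = 2.8 Hz.

2.8 Hz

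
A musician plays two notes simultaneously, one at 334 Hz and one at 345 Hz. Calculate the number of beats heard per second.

11 Hz

f_beat = |f₁ − f₂|.
|334 − 345| = 11 Hz.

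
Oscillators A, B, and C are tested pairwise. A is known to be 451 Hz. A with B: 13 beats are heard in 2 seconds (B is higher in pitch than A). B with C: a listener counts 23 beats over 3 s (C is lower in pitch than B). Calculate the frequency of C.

449.8333 Hz

A–B: Beat frequency = 13/2 = 6.5 Hz.
B is above A, so f_B = 451 + 6.5 = 457.5 Hz.
B–C: Beat frequency = 23/3 = 7.6667 Hz.
C is below B, so f_C = 457.5 − 7.6667 = 449.8333 Hz.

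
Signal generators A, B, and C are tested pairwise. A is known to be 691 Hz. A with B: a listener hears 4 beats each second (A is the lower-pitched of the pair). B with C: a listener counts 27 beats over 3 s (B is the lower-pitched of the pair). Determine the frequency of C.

B is above A, so f_B = 691 + 4 = 695 Hz.
B–C: Beat frequency = 27/3 = 9 Hz.
C is above B, so f_C = 695 + 9 = 704 Hz.

704 Hz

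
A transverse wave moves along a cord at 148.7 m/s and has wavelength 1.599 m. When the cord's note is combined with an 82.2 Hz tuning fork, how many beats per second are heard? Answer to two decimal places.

Source frequency f = v/λ = 148.7/1.599 = 92.9956 Hz.
f_beat = |92.9956 − 82.2| = 10.80 Hz.

10.80 Hz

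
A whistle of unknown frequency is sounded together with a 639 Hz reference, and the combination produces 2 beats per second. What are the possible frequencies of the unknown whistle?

637 Hz or 641 Hz

|f − 639| = 2, so f = 639 ± 2.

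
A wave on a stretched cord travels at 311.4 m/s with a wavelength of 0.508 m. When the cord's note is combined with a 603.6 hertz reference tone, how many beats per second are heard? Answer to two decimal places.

Source frequency f = v/λ = 311.4/0.508 = 612.9921 Hz.
f_beat = |612.9921 − 603.6| = 9.39 Hz.

9.39 Hz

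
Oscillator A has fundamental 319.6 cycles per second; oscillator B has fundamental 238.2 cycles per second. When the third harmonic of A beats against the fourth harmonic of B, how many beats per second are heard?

6.0 Hz

Third harmonic of the first: 3·319.6 = 958.8 Hz.
Fourth harmonic of the second: 4·238.2 = 952.8 Hz.
f_beat = |958.8 − 952.8| = 6.0 Hz.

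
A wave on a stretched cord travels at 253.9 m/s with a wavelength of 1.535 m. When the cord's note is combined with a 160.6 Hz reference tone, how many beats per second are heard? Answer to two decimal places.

4.81 Hz

Source frequency f = v/λ = 253.9/1.535 = 165.4072 Hz.
f_beat = |165.4072 − 160.6| = 4.81 Hz.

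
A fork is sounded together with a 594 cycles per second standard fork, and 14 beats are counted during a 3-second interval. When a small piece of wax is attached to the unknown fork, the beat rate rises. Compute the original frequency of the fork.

589.3333 Hz

Beat frequency = 14/3 = 4.6667 Hz.
|f − 594| = 4.6667, so the fork was at either 589.3333 Hz or 598.6667 Hz.
Loading a fork with wax lowers its frequency; the adjustment lowers the fork's frequency.
The beat rate rose, so the adjustment moved the fork further from 594 Hz — it was already below the reference.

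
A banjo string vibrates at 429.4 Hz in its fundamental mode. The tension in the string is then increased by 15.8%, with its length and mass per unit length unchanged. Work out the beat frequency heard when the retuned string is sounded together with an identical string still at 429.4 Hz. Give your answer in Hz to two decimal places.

32.68 Hz

For a string, f ∝ √T, so the new frequency is 429.4·√1.158 = 462.0791 Hz.
f_beat = |462.0791 − 429.4| = 32.68 Hz.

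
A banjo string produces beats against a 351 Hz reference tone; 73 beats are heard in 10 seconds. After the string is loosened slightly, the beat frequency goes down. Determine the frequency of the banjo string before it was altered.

Beat frequency = 73/10 = 7.3 Hz.
|f − 351| = 7.3, so the banjo string was at either 343.7 Hz or 358.3 Hz.
Reducing tension lowers a string's frequency; the adjustment lowers the banjo string's frequency.
The beat rate fell, so the adjustment moved the banjo string toward 351 Hz — it must have started above the reference.

358.3 Hz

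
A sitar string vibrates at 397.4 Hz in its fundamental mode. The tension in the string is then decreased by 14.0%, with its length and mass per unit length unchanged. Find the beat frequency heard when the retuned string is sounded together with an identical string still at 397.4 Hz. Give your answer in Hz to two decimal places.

For a string, f ∝ √T, so the new frequency is 397.4·√0.860 = 368.5336 Hz.
f_beat = |368.5336 − 397.4| = 28.87 Hz.

28.87 Hz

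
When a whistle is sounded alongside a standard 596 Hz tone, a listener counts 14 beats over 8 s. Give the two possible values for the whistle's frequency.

594.25 Hz or 597.75 Hz

Beat frequency = 14/8 = 1.75 Hz.
|f − 596| = 1.75, so f = 596 ± 1.75.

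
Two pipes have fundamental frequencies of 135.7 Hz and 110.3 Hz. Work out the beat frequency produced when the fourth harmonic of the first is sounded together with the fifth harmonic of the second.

8.7 Hz

Fourth harmonic of the first: 4·135.7 = 542.8 Hz.
Fifth harmonic of the second: 5·110.3 = 551.5 Hz.
f_beat = |542.8 − 551.5| = 8.7 Hz.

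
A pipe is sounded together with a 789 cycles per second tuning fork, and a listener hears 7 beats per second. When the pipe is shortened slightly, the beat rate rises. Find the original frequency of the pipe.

796 Hz

|f − 789| = 7, so the pipe was at either 782 Hz or 796 Hz.
A shorter pipe has a higher fundamental; the adjustment raises the pipe's frequency.
The beat rate rose, so the adjustment moved the pipe further from 789 Hz — it was already above the reference.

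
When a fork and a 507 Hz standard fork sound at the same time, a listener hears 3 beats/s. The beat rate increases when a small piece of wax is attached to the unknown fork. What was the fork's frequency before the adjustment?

|f − 507| = 3, so the fork was at either 504 Hz or 510 Hz.
Loading a fork with wax lowers its frequency; the adjustment lowers the fork's frequency.
The beat rate rose, so the adjustment moved the fork further from 507 Hz — it was already below the reference.

504 Hz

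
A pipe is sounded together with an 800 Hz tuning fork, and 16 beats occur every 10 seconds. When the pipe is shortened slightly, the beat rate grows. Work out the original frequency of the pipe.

Beat frequency = 16/10 = 1.6 Hz.
|f − 800| = 1.6, so the pipe was at either 798.4 Hz or 801.6 Hz.
A shorter pipe has a higher fundamental; the adjustment raises the pipe's frequency.
The beat rate rose, so the adjustment moved the pipe further from 800 Hz — it was already above the reference.

801.6 Hz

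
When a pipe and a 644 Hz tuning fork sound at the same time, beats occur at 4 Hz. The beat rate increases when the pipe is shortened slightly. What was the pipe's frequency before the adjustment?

|f − 644| = 4, so the pipe was at either 640 Hz or 648 Hz.
A shorter pipe has a higher fundamental; the adjustment raises the pipe's frequency.
The beat rate rose, so the adjustment moved the pipe further from 644 Hz — it was already above the reference.

648 Hz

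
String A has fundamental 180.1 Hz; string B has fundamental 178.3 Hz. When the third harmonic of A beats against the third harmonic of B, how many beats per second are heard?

Third harmonic of the first: 3·180.1 = 540.3 Hz.
Third harmonic of the second: 3·178.3 = 534.9 Hz.
f_beat = |540.3 − 534.9| = 5.4 Hz.

5.4 Hz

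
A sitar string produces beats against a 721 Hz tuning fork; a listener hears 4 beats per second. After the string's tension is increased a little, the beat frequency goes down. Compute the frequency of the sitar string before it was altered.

717 Hz

|f − 721| = 4, so the sitar string was at either 717 Hz or 725 Hz.
Higher tension means higher frequency; the adjustment raises the sitar string's frequency.
The beat rate fell, so the adjustment moved the sitar string toward 721 Hz — it must have started below the reference.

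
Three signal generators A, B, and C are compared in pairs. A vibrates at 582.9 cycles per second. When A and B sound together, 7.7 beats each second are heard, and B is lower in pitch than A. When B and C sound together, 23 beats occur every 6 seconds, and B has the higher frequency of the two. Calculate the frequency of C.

571.3667 Hz

B is below A, so f_B = 582.9 − 7.7 = 575.2 Hz.
B–C: Beat frequency = 23/6 = 3.8333 Hz.
C is below B, so f_C = 575.2 − 3.8333 = 571.3667 Hz.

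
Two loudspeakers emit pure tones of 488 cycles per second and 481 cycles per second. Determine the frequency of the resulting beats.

The beat frequency equals the magnitude of the frequency difference.
|488 − 481| = 7 Hz.

7 Hz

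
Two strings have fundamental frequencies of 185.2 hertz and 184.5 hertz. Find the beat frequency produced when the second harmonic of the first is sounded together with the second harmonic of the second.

Second harmonic of the first: 2·185.2 = 370.4 Hz.
Second harmonic of the second: 2·184.5 = 369.0 Hz.
f_beat = |370.4 − 369.0| = 1.4 Hz.

1.4 Hz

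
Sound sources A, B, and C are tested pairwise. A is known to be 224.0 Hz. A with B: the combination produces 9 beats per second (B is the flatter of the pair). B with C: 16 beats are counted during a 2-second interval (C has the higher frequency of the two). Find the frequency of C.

223 Hz

B is below A, so f_B = 224.0 − 9 = 215 Hz.
B–C: Beat frequency = 16/2 = 8 Hz.
C is above B, so f_C = 215 + 8 = 223 Hz.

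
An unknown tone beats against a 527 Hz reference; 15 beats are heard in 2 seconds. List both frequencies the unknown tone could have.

Beat frequency = 15/2 = 7.5 Hz.
|f − 527| = 7.5, so f = 527 ± 7.5.

519.5 Hz or 534.5 Hz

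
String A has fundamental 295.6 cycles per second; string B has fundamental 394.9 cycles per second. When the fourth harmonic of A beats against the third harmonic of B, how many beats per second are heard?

Fourth harmonic of the first: 4·295.6 = 1182.4 Hz.
Third harmonic of the second: 3·394.9 = 1184.7 Hz.
f_beat = |1182.4 − 1184.7| = 2.3 Hz.

2.3 Hz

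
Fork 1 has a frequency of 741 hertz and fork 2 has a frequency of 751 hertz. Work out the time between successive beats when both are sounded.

0.100 s

f_beat = |741 − 751| = 10 Hz.
Beat period T = 1 / f_beat = 1 / 10 s.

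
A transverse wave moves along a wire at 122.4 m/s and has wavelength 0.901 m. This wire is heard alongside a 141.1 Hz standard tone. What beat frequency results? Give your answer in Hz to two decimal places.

5.25 Hz

Source frequency f = v/λ = 122.4/0.901 = 135.8491 Hz.
f_beat = |135.8491 − 141.1| = 5.25 Hz.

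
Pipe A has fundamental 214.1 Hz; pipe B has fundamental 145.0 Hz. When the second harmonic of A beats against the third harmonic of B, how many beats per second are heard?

Second harmonic of the first: 2·214.1 = 428.2 Hz.
Third harmonic of the second: 3·145.0 = 435.0 Hz.
f_beat = |428.2 − 435.0| = 6.8 Hz.

6.8 Hz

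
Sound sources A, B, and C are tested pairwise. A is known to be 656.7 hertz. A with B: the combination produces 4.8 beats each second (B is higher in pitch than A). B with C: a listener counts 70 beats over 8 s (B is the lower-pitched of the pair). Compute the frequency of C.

B is above A, so f_B = 656.7 + 4.8 = 661.5 Hz.
B–C: Beat frequency = 70/8 = 8.75 Hz.
C is above B, so f_C = 661.5 + 8.75 = 670.25 Hz.

670.25 Hz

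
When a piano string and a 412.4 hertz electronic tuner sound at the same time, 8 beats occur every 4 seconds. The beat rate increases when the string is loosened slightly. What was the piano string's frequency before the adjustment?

Beat frequency = 8/4 = 2 Hz.
|f − 412.4| = 2, so the piano string was at either 410.4 Hz or 414.4 Hz.
Reducing tension lowers a string's frequency; the adjustment lowers the piano string's frequency.
The beat rate rose, so the adjustment moved the piano string further from 412.4 Hz — it was already below the reference.

410.4 Hz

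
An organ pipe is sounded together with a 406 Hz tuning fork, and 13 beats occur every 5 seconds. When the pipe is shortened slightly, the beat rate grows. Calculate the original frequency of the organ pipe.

Beat frequency = 13/5 = 2.6 Hz.
|f − 406| = 2.6, so the organ pipe was at either 403.4 Hz or 408.6 Hz.
A shorter pipe has a higher fundamental; the adjustment raises the organ pipe's frequency.
The beat rate rose, so the adjustment moved the organ pipe further from 406 Hz — it was already above the reference.

408.6 Hz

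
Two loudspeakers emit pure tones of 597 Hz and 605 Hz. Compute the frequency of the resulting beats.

Beats arise from superposition of two nearby frequencies; the beat rate is |f₁ − f₂|.
|597 − 605| = 8 Hz.

8 Hz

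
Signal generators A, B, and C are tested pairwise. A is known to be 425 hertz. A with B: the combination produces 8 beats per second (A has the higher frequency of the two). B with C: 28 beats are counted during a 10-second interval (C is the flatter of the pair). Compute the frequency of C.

414.2 Hz

B is below A, so f_B = 425 − 8 = 417 Hz.
B–C: Beat frequency = 28/10 = 2.8 Hz.
C is below B, so f_C = 417 − 2.8 = 414.2 Hz.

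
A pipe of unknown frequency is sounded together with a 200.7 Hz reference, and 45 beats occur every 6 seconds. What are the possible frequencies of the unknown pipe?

193.2 Hz or 208.2 Hz

Beat frequency = 45/6 = 7.5 Hz.
|f − 200.7| = 7.5, so f = 200.7 ± 7.5.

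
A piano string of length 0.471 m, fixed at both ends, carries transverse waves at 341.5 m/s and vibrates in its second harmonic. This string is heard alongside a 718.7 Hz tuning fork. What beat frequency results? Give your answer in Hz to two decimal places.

For a string fixed at both ends, f_n = n·v/(2L) = 2·341.5/(2·0.471) = 725.0531 Hz.
f_beat = |725.0531 − 718.7| = 6.35 Hz.

6.35 Hz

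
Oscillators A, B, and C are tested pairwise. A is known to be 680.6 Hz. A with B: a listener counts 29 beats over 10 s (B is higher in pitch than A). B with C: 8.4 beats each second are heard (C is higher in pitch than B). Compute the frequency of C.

691.9 Hz

A–B: Beat frequency = 29/10 = 2.9 Hz.
B is above A, so f_B = 680.6 + 2.9 = 683.5 Hz.
C is above B, so f_C = 683.5 + 8.4 = 691.9 Hz.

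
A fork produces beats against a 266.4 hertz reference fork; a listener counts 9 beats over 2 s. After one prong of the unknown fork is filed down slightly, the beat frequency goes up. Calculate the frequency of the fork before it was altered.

Beat frequency = 9/2 = 4.5 Hz.
|f − 266.4| = 4.5, so the fork was at either 261.9 Hz or 270.9 Hz.
Filing a prong removes mass and raises the fork's frequency; the adjustment raises the fork's frequency.
The beat rate rose, so the adjustment moved the fork further from 266.4 Hz — it was already above the reference.

270.9 Hz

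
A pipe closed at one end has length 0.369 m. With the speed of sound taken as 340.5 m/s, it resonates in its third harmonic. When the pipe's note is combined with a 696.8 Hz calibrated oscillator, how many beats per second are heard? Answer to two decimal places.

Closed pipe (odd harmonics): f_n = n·v/(4L) = 3·340.5/(4·0.369) = 692.0732 Hz.
f_beat = |692.0732 − 696.8| = 4.73 Hz.

4.73 Hz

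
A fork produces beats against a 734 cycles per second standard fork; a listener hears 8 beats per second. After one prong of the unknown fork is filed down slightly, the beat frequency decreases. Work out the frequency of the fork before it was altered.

726 Hz

|f − 734| = 8, so the fork was at either 726 Hz or 742 Hz.
Filing a prong removes mass and raises the fork's frequency; the adjustment raises the fork's frequency.
The beat rate fell, so the adjustment moved the fork toward 734 Hz — it must have started below the reference.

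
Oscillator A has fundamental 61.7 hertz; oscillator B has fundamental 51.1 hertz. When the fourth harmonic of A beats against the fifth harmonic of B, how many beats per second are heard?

8.7 Hz

Fourth harmonic of the first: 4·61.7 = 246.8 Hz.
Fifth harmonic of the second: 5·51.1 = 255.5 Hz.
f_beat = |246.8 − 255.5| = 8.7 Hz.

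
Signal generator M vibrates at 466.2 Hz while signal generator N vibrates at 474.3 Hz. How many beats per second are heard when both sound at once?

8.1 Hz

f_beat = |f₁ − f₂|.
|466.2 − 474.3| = 8.1 Hz.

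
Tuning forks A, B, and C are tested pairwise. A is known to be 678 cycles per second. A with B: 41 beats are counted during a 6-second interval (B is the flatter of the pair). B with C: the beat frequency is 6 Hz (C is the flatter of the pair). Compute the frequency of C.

A–B: Beat frequency = 41/6 = 6.8333 Hz.
B is below A, so f_B = 678 − 6.8333 = 671.1667 Hz.
C is below B, so f_C = 671.1667 − 6 = 665.1667 Hz.

665.1667 Hz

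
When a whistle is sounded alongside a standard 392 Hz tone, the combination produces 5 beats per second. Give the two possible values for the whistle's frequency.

387 Hz or 397 Hz

|f − 392| = 5, so f = 392 ± 5.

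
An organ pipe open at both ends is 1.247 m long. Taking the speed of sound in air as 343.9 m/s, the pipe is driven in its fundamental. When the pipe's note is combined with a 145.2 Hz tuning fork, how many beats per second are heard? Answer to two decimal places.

7.31 Hz

Open pipe: f_n = n·v/(2L) = 1·343.9/(2·1.247) = 137.8909 Hz.
f_beat = |137.8909 − 145.2| = 7.31 Hz.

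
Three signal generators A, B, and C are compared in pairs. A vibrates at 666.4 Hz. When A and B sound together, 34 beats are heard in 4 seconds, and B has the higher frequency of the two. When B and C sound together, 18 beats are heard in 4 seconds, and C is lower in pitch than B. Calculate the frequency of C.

670.4 Hz

A–B: Beat frequency = 34/4 = 8.5 Hz.
B is above A, so f_B = 666.4 + 8.5 = 674.9 Hz.
B–C: Beat frequency = 18/4 = 4.5 Hz.
C is below B, so f_C = 674.9 − 4.5 = 670.4 Hz.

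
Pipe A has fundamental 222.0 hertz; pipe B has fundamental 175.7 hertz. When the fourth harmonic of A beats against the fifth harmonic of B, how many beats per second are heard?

9.5 Hz

Fourth harmonic of the first: 4·222.0 = 888.0 Hz.
Fifth harmonic of the second: 5·175.7 = 878.5 Hz.
f_beat = |888.0 − 878.5| = 9.5 Hz.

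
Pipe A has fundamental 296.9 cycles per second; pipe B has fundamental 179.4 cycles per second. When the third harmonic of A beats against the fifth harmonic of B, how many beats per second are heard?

6.3 Hz

Third harmonic of the first: 3·296.9 = 890.7 Hz.
Fifth harmonic of the second: 5·179.4 = 897.0 Hz.
f_beat = |890.7 − 897.0| = 6.3 Hz.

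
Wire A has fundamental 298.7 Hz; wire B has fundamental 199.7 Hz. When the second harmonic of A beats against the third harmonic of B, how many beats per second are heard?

1.7 Hz

Second harmonic of the first: 2·298.7 = 597.4 Hz.
Third harmonic of the second: 3·199.7 = 599.1 Hz.
f_beat = |597.4 − 599.1| = 1.7 Hz.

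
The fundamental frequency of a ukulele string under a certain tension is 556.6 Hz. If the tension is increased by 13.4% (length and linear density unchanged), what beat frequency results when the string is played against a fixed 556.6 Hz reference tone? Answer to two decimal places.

For a string, f ∝ √T, so the new frequency is 556.6·√1.134 = 592.7202 Hz.
f_beat = |592.7202 − 556.6| = 36.12 Hz.

36.12 Hz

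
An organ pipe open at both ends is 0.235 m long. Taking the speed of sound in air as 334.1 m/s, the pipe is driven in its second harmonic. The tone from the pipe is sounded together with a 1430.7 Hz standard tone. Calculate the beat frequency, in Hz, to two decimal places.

Open pipe: f_n = n·v/(2L) = 2·334.1/(2·0.235) = 1421.7021 Hz.
f_beat = |1421.7021 − 1430.7| = 9.00 Hz.

9.00 Hz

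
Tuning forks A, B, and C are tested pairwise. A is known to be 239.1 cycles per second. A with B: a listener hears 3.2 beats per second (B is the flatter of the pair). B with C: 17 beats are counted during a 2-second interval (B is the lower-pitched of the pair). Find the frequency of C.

244.4 Hz

B is below A, so f_B = 239.1 − 3.2 = 235.9 Hz.
B–C: Beat frequency = 17/2 = 8.5 Hz.
C is above B, so f_C = 235.9 + 8.5 = 244.4 Hz.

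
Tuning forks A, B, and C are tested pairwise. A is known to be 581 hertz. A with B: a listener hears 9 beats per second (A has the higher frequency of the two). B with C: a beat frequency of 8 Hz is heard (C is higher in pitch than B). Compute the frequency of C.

580 Hz

B is below A, so f_B = 581 − 9 = 572 Hz.
C is above B, so f_C = 572 + 8 = 580 Hz.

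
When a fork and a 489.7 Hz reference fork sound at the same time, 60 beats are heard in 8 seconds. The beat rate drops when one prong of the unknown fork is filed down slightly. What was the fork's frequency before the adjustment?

Beat frequency = 60/8 = 7.5 Hz.
|f − 489.7| = 7.5, so the fork was at either 482.2 Hz or 497.2 Hz.
Filing a prong removes mass and raises the fork's frequency; the adjustment raises the fork's frequency.
The beat rate fell, so the adjustment moved the fork toward 489.7 Hz — it must have started below the reference.

482.2 Hz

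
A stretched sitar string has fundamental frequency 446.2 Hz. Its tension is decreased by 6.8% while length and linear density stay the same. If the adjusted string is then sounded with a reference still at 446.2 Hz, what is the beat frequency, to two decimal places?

For a string, f ∝ √T, so the new frequency is 446.2·√0.932 = 430.7621 Hz.
f_beat = |430.7621 − 446.2| = 15.44 Hz.

15.44 Hz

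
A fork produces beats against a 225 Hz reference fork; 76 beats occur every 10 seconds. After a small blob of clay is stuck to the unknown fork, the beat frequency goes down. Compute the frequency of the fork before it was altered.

232.6 Hz

Beat frequency = 76/10 = 7.6 Hz.
|f − 225| = 7.6, so the fork was at either 217.4 Hz or 232.6 Hz.
Adding mass to a fork lowers its frequency; the adjustment lowers the fork's frequency.
The beat rate fell, so the adjustment moved the fork toward 225 Hz — it must have started above the reference.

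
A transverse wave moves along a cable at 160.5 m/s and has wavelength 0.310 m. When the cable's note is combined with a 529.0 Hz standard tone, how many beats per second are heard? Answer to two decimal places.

11.26 Hz

Source frequency f = v/λ = 160.5/0.310 = 517.7419 Hz.
f_beat = |517.7419 − 529.0| = 11.26 Hz.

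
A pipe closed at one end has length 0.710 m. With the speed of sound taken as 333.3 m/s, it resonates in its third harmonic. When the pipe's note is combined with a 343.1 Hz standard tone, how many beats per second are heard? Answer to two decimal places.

Closed pipe (odd harmonics): f_n = n·v/(4L) = 3·333.3/(4·0.710) = 352.0775 Hz.
f_beat = |352.0775 − 343.1| = 8.98 Hz.

8.98 Hz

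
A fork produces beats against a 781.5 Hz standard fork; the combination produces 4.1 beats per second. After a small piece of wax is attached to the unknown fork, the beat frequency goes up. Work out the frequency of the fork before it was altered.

777.4 Hz

|f − 781.5| = 4.1, so the fork was at either 777.4 Hz or 785.6 Hz.
Loading a fork with wax lowers its frequency; the adjustment lowers the fork's frequency.
The beat rate rose, so the adjustment moved the fork further from 781.5 Hz — it was already below the reference.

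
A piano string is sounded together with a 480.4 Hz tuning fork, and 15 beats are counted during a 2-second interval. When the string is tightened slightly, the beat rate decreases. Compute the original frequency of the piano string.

Beat frequency = 15/2 = 7.5 Hz.
|f − 480.4| = 7.5, so the piano string was at either 472.9 Hz or 487.9 Hz.
Increasing tension raises a string's frequency; the adjustment raises the piano string's frequency.
The beat rate fell, so the adjustment moved the piano string toward 480.4 Hz — it must have started below the reference.

472.9 Hz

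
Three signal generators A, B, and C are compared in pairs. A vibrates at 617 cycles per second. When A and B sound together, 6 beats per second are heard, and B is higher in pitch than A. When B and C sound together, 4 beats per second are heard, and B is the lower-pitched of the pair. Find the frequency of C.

B is above A, so f_B = 617 + 6 = 623 Hz.
C is above B, so f_C = 623 + 4 = 627 Hz.

627 Hz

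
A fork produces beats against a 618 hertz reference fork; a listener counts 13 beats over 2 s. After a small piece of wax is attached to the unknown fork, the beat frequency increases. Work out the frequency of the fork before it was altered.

611.5 Hz

Beat frequency = 13/2 = 6.5 Hz.
|f − 618| = 6.5, so the fork was at either 611.5 Hz or 624.5 Hz.
Loading a fork with wax lowers its frequency; the adjustment lowers the fork's frequency.
The beat rate rose, so the adjustment moved the fork further from 618 Hz — it was already below the reference.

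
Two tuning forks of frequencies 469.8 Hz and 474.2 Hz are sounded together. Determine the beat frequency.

4.4 Hz

f_beat = |f₁ − f₂|.
|469.8 − 474.2| = 4.4 Hz.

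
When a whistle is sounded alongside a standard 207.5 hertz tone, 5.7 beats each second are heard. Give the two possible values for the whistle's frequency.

|f − 207.5| = 5.7, so f = 207.5 ± 5.7.

201.8 Hz or 213.2 Hz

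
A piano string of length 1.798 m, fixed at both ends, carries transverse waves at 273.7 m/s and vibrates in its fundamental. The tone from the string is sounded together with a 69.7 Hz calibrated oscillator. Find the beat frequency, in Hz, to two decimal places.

6.41 Hz

For a string fixed at both ends, f_n = n·v/(2L) = 1·273.7/(2·1.798) = 76.1123 Hz.
f_beat = |76.1123 − 69.7| = 6.41 Hz.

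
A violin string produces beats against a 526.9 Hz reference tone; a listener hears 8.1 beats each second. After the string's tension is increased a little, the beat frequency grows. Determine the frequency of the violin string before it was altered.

|f − 526.9| = 8.1, so the violin string was at either 518.8 Hz or 535 Hz.
Higher tension means higher frequency; the adjustment raises the violin string's frequency.
The beat rate rose, so the adjustment moved the violin string further from 526.9 Hz — it was already above the reference.

535 Hz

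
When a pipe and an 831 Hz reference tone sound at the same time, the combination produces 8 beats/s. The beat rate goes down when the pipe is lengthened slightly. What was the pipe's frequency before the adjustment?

|f − 831| = 8, so the pipe was at either 823 Hz or 839 Hz.
A longer pipe has a lower fundamental; the adjustment lowers the pipe's frequency.
The beat rate fell, so the adjustment moved the pipe toward 831 Hz — it must have started above the reference.

839 Hz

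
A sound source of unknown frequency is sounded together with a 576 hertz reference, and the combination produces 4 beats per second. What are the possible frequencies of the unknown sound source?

|f − 576| = 4, so f = 576 ± 4.

572 Hz or 580 Hz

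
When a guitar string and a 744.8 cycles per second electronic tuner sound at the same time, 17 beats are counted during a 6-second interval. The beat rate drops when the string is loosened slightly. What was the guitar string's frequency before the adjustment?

Beat frequency = 17/6 = 2.8333 Hz.
|f − 744.8| = 2.8333, so the guitar string was at either 741.9667 Hz or 747.6333 Hz.
Reducing tension lowers a string's frequency; the adjustment lowers the guitar string's frequency.
The beat rate fell, so the adjustment moved the guitar string toward 744.8 Hz — it must have started above the reference.

747.6333 Hz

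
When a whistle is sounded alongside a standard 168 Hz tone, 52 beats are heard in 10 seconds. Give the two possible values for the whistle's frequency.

162.8 Hz or 173.2 Hz

Beat frequency = 52/10 = 5.2 Hz.
|f − 168| = 5.2, so f = 168 ± 5.2.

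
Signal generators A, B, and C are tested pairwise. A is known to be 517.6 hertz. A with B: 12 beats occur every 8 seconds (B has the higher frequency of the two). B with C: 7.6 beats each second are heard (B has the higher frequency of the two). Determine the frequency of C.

A–B: Beat frequency = 12/8 = 1.5 Hz.
B is above A, so f_B = 517.6 + 1.5 = 519.1 Hz.
C is below B, so f_C = 519.1 − 7.6 = 511.5 Hz.

511.5 Hz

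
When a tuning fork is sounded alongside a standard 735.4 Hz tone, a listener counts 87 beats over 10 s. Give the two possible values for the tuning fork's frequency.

Beat frequency = 87/10 = 8.7 Hz.
|f − 735.4| = 8.7, so f = 735.4 ± 8.7.

726.7 Hz or 744.1 Hz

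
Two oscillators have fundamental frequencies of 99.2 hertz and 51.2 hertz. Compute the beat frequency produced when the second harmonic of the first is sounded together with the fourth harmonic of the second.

Second harmonic of the first: 2·99.2 = 198.4 Hz.
Fourth harmonic of the second: 4·51.2 = 204.8 Hz.
f_beat = |198.4 − 204.8| = 6.4 Hz.

6.4 Hz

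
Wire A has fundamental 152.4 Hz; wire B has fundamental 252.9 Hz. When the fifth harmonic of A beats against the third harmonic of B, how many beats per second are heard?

3.3 Hz

Fifth harmonic of the first: 5·152.4 = 762.0 Hz.
Third harmonic of the second: 3·252.9 = 758.7 Hz.
f_beat = |762.0 − 758.7| = 3.3 Hz.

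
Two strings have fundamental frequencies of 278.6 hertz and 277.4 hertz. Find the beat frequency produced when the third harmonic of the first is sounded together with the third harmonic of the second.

Third harmonic of the first: 3·278.6 = 835.8 Hz.
Third harmonic of the second: 3·277.4 = 832.2 Hz.
f_beat = |835.8 − 832.2| = 3.6 Hz.

3.6 Hz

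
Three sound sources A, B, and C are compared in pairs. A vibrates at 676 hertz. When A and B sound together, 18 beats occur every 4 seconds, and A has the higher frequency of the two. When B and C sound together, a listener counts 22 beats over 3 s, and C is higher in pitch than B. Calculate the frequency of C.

A–B: Beat frequency = 18/4 = 4.5 Hz.
B is below A, so f_B = 676 − 4.5 = 671.5 Hz.
B–C: Beat frequency = 22/3 = 7.3333 Hz.
C is above B, so f_C = 671.5 + 7.3333 = 678.8333 Hz.

678.8333 Hz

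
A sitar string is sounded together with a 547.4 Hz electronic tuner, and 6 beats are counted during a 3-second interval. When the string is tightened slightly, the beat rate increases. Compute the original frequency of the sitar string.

549.4 Hz

Beat frequency = 6/3 = 2 Hz.
|f − 547.4| = 2, so the sitar string was at either 545.4 Hz or 549.4 Hz.
Increasing tension raises a string's frequency; the adjustment raises the sitar string's frequency.
The beat rate rose, so the adjustment moved the sitar string further from 547.4 Hz — it was already above the reference.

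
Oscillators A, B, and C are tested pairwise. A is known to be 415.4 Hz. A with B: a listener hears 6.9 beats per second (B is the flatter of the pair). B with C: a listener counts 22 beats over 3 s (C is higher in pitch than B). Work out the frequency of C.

415.8333 Hz

B is below A, so f_B = 415.4 − 6.9 = 408.5 Hz.
B–C: Beat frequency = 22/3 = 7.3333 Hz.
C is above B, so f_C = 408.5 + 7.3333 = 415.8333 Hz.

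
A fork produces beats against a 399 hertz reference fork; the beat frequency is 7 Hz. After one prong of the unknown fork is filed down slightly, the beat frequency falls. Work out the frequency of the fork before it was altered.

|f − 399| = 7, so the fork was at either 392 Hz or 406 Hz.
Filing a prong removes mass and raises the fork's frequency; the adjustment raises the fork's frequency.
The beat rate fell, so the adjustment moved the fork toward 399 Hz — it must have started below the reference.

392 Hz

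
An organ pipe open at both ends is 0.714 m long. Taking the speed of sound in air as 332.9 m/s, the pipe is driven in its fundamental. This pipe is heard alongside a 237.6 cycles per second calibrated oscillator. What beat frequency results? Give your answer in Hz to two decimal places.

4.48 Hz

Open pipe: f_n = n·v/(2L) = 1·332.9/(2·0.714) = 233.1232 Hz.
f_beat = |233.1232 − 237.6| = 4.48 Hz.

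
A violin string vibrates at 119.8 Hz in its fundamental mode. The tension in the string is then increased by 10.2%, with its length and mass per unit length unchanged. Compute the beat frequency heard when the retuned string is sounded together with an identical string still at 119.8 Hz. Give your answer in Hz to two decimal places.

For a string, f ∝ √T, so the new frequency is 119.8·√1.102 = 125.7615 Hz.
f_beat = |125.7615 − 119.8| = 5.96 Hz.

5.96 Hz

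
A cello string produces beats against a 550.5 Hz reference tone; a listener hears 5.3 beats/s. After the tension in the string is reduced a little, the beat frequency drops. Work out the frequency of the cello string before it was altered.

555.8 Hz

|f − 550.5| = 5.3, so the cello string was at either 545.2 Hz or 555.8 Hz.
Lower tension means lower frequency; the adjustment lowers the cello string's frequency.
The beat rate fell, so the adjustment moved the cello string toward 550.5 Hz — it must have started above the reference.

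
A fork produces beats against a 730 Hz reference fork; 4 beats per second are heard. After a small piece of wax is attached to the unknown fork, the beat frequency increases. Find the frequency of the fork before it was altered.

|f − 730| = 4, so the fork was at either 726 Hz or 734 Hz.
Loading a fork with wax lowers its frequency; the adjustment lowers the fork's frequency.
The beat rate rose, so the adjustment moved the fork further from 730 Hz — it was already below the reference.

726 Hz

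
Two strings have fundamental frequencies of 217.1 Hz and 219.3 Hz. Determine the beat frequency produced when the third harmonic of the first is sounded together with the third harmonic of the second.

6.6 Hz

Third harmonic of the first: 3·217.1 = 651.3 Hz.
Third harmonic of the second: 3·219.3 = 657.9 Hz.
f_beat = |651.3 − 657.9| = 6.6 Hz.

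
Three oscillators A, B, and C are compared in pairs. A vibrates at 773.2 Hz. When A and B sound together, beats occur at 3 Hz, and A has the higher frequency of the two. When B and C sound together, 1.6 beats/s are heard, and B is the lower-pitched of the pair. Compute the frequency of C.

B is below A, so f_B = 773.2 − 3 = 770.2 Hz.
C is above B, so f_C = 770.2 + 1.6 = 771.8 Hz.

771.8 Hz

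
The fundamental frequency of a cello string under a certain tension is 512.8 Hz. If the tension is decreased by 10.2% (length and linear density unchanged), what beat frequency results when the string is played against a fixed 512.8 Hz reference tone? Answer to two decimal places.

26.86 Hz

For a string, f ∝ √T, so the new frequency is 512.8·√0.898 = 485.9440 Hz.
f_beat = |485.9440 − 512.8| = 26.86 Hz.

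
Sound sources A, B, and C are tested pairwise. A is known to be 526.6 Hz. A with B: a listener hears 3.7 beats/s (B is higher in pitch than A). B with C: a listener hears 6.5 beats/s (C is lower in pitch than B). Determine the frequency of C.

B is above A, so f_B = 526.6 + 3.7 = 530.3 Hz.
C is below B, so f_C = 530.3 − 6.5 = 523.8 Hz.

523.8 Hz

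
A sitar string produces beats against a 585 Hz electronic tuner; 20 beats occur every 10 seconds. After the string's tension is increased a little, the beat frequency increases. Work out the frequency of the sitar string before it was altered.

Beat frequency = 20/10 = 2 Hz.
|f − 585| = 2, so the sitar string was at either 583 Hz or 587 Hz.
Higher tension means higher frequency; the adjustment raises the sitar string's frequency.
The beat rate rose, so the adjustment moved the sitar string further from 585 Hz — it was already above the reference.

587 Hz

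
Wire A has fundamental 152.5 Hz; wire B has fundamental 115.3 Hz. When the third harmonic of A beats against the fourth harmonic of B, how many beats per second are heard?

Third harmonic of the first: 3·152.5 = 457.5 Hz.
Fourth harmonic of the second: 4·115.3 = 461.2 Hz.
f_beat = |457.5 − 461.2| = 3.7 Hz.

3.7 Hz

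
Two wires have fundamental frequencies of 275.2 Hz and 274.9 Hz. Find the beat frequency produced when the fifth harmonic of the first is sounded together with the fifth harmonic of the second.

Fifth harmonic of the first: 5·275.2 = 1376.0 Hz.
Fifth harmonic of the second: 5·274.9 = 1374.5 Hz.
f_beat = |1376.0 − 1374.5| = 1.5 Hz.

1.5 Hz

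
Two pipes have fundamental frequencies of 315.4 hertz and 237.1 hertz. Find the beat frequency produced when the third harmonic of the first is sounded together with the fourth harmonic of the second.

2.2 Hz

Third harmonic of the first: 3·315.4 = 946.2 Hz.
Fourth harmonic of the second: 4·237.1 = 948.4 Hz.
f_beat = |946.2 − 948.4| = 2.2 Hz.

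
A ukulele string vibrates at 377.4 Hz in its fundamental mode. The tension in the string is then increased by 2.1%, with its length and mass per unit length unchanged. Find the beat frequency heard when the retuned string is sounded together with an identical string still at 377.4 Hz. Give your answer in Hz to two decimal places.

3.94 Hz

For a string, f ∝ √T, so the new frequency is 377.4·√1.021 = 381.3421 Hz.
f_beat = |381.3421 − 377.4| = 3.94 Hz.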